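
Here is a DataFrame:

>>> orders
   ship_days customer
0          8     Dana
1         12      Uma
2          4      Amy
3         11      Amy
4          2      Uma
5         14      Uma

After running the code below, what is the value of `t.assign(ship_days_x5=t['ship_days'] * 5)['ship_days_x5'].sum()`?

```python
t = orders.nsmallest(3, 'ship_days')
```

take 3 rows with smallest ship_days:
   ship_days customer
4          2      Uma
2          4      Amy
0          8     Dana
add column ship_days_x5 = t['ship_days'] * 5:
   ship_days customer  ship_days_x5
4          2      Uma            10
2          4      Amy            20
0          8     Dana            40

70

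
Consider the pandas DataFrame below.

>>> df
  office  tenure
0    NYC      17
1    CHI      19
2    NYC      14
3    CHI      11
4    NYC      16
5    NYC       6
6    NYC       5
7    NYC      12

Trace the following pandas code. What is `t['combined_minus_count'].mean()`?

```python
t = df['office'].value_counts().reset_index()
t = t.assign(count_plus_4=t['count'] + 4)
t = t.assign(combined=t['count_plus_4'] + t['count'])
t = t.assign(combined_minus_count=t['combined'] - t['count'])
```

8.0

value_counts of office:
office
NYC    6
CHI    2
Name: count, dtype: int64
reset_index():
  office  count
0    NYC      6
1    CHI      2
add column count_plus_4 = t['count'] + 4:
  office  count  count_plus_4
0    NYC      6            10
1    CHI      2             6
add column combined = t['count_plus_4'] + t['count']:
  office  count  count_plus_4  combined
0    NYC      6            10        16
1    CHI      2             6         8
add column combined_minus_count = t['combined'] - t['count']:
  office  count  count_plus_4  combined  combined_minus_count
0    NYC      6            10        16                    10
1    CHI      2             6         8                     6
Taking the mean of column 'combined_minus_count' gives 8.0.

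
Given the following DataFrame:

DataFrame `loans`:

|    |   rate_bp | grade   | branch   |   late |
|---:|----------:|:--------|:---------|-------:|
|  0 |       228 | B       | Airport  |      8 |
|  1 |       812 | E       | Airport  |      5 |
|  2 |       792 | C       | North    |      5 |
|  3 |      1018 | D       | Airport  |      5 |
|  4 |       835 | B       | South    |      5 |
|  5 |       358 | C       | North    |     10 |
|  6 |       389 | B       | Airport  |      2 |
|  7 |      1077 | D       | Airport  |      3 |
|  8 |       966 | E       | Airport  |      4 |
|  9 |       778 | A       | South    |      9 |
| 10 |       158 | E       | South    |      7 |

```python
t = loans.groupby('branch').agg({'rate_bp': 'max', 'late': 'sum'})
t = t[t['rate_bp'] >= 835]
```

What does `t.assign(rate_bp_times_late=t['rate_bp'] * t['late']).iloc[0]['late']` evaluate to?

27

group by branch: max(rate_bp), sum(late):
         rate_bp  late
branch                
Airport     1077    27
North        792    15
South        835    21
filter rows where rate_bp >= 835:
         rate_bp  late
branch                
Airport     1077    27
South        835    21
add column rate_bp_times_late = t['rate_bp'] * t['late']:
         rate_bp  late  rate_bp_times_late
branch                                    
Airport     1077    27               29079
South        835    21               17535
Hence 27.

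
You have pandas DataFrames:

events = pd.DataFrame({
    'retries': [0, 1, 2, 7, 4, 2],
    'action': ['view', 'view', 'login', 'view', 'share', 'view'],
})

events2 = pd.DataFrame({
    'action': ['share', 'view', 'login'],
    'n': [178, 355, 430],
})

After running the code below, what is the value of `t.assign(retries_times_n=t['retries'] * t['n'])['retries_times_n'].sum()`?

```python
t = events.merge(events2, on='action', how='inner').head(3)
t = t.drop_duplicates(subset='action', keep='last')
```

1215

merge on 'action' (how='inner') → 6 rows:
   retries action    n
0        0   view  355
1        1   view  355
2        2  login  430
3        7   view  355
4        4  share  178
5        2   view  355
take first 3 rows:
   retries action    n
0        0   view  355
1        1   view  355
2        2  login  430
drop duplicate action (keep=last):
   retries action    n
1        1   view  355
2        2  login  430
add column retries_times_n = t['retries'] * t['n']:
   retries action    n  retries_times_n
1        1   view  355              355
2        2  login  430              860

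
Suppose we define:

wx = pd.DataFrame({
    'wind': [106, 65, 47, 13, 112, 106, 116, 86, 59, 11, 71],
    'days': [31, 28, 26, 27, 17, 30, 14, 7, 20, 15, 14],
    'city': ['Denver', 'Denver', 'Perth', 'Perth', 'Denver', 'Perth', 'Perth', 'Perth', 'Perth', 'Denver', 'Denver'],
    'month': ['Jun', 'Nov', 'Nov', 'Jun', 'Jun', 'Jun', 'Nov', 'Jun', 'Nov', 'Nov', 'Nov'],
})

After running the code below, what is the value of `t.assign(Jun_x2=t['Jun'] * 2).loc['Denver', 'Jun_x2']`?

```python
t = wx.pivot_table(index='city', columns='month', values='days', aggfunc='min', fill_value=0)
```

34

pivot: rows=city, cols=month, min(days):
month   Jun  Nov
city            
Denver   17   14
Perth     7   14
add column Jun_x2 = t['Jun'] * 2:
month   Jun  Nov  Jun_x2
city                    
Denver   17   14      34
Perth     7   14      14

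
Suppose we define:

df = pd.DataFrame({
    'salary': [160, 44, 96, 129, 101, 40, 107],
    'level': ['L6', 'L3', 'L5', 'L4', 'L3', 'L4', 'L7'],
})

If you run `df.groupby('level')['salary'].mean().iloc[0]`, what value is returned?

group by level, mean of salary:
level
L3     72.5
L4     84.5
L5     96.0
L6    160.0
L7    107.0
Name: salary, dtype: float64
Hence 72.5.

72.5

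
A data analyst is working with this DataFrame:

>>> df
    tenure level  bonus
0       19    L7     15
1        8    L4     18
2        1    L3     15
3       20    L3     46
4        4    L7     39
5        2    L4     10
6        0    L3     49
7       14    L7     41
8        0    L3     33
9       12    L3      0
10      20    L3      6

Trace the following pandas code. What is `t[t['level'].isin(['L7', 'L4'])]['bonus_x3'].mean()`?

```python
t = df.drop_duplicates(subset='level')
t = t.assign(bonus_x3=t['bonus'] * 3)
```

49.5

drop duplicate level (keep=first):
   tenure level  bonus
0      19    L7     15
1       8    L4     18
2       1    L3     15
add column bonus_x3 = t['bonus'] * 3:
   tenure level  bonus  bonus_x3
0      19    L7     15        45
1       8    L4     18        54
2       1    L3     15        45
filter rows where level in ['L7', 'L4']:
   tenure level  bonus  bonus_x3
0      19    L7     15        45
1       8    L4     18        54
Finally, mean of column 'bonus_x3' = 49.5.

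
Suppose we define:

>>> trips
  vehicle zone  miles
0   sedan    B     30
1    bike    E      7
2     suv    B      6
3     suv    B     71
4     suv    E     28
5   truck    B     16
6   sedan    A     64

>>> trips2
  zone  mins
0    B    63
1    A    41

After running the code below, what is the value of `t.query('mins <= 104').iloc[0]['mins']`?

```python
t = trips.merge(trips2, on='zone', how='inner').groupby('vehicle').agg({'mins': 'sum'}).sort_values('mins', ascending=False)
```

merge on 'zone' (how='inner') → 5 rows:
  vehicle zone  miles  mins
0   sedan    B     30    63
1     suv    B      6    63
2     suv    B     71    63
3   truck    B     16    63
4   sedan    A     64    41
group by vehicle, sum of mins:
         mins
vehicle      
sedan     104
suv       126
truck      63
sort by mins descending:
         mins
vehicle      
suv       126
sedan     104
truck      63
filter rows where mins <= 104:
         mins
vehicle      
sedan     104
truck      63

104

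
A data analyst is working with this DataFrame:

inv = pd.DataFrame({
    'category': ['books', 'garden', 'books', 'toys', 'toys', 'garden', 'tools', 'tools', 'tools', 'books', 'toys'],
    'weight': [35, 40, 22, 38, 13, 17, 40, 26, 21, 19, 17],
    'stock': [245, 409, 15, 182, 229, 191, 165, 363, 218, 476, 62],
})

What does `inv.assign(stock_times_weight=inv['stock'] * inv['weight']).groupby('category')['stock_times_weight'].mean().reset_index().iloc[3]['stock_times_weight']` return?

add column stock_times_weight = inv['stock'] * inv['weight']:
   category  weight  stock  stock_times_weight
0     books      35    245                8575
1    garden      40    409               16360
2     books      22     15                 330
3      toys      38    182                6916
4      toys      13    229                2977
5    garden      17    191                3247
6     tools      40    165                6600
7     tools      26    363                9438
8     tools      21    218                4578
9     books      19    476                9044
10     toys      17     62                1054
group by category, mean of stock_times_weight:
category
books     5983.0
garden    9803.5
tools     6872.0
toys      3649.0
Name: stock_times_weight, dtype: float64
reset_index():
  category  stock_times_weight
0    books              5983.0
1   garden              9803.5
2    tools              6872.0
3     toys              3649.0

3649.0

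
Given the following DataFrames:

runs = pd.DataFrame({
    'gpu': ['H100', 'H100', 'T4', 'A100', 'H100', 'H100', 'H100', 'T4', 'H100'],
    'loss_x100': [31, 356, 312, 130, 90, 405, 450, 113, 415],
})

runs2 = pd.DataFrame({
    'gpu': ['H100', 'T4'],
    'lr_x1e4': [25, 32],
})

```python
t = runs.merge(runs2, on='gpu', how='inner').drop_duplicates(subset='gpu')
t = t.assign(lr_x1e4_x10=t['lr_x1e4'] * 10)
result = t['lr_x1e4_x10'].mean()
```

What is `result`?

merge on 'gpu' (how='inner') → 8 rows:
    gpu  loss_x100  lr_x1e4
0  H100         31       25
1  H100        356       25
2    T4        312       32
3  H100         90       25
4  H100        405       25
5  H100        450       25
6    T4        113       32
7  H100        415       25
drop duplicate gpu (keep=first):
    gpu  loss_x100  lr_x1e4
0  H100         31       25
2    T4        312       32
add column lr_x1e4_x10 = t['lr_x1e4'] * 10:
    gpu  loss_x100  lr_x1e4  lr_x1e4_x10
0  H100         31       25          250
2    T4        312       32          320
mean of column 'lr_x1e4_x10' → 285.0

285.0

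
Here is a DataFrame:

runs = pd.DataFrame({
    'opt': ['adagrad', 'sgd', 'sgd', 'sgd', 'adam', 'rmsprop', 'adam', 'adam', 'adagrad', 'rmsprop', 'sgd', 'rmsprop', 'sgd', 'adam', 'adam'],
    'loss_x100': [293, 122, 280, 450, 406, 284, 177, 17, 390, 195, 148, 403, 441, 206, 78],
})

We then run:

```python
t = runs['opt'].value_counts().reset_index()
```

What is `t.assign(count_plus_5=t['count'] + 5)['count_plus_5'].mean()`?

8.75

value_counts of opt:
opt
sgd        5
adam       5
rmsprop    3
adagrad    2
Name: count, dtype: int64
reset_index():
       opt  count
0      sgd      5
1     adam      5
2  rmsprop      3
3  adagrad      2
add column count_plus_5 = t['count'] + 5:
       opt  count  count_plus_5
0      sgd      5            10
1     adam      5            10
2  rmsprop      3             8
3  adagrad      2             7
The mean of column 'count_plus_5' is 8.75.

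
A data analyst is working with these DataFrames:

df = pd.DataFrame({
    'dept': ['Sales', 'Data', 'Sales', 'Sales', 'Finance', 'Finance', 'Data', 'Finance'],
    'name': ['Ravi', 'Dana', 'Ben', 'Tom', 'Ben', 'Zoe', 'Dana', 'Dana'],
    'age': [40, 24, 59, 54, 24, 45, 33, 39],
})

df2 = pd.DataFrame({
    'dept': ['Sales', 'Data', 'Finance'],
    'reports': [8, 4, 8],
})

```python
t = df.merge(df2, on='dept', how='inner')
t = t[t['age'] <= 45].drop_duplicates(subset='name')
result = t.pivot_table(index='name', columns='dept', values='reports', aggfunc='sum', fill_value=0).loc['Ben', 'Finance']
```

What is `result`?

merge on 'dept' (how='inner') → 8 rows:
      dept  name  age  reports
0    Sales  Ravi   40        8
1     Data  Dana   24        4
2    Sales   Ben   59        8
3    Sales   Tom   54        8
4  Finance   Ben   24        8
5  Finance   Zoe   45        8
6     Data  Dana   33        4
7  Finance  Dana   39        8
filter rows where age <= 45:
      dept  name  age  reports
0    Sales  Ravi   40        8
1     Data  Dana   24        4
4  Finance   Ben   24        8
5  Finance   Zoe   45        8
6     Data  Dana   33        4
7  Finance  Dana   39        8
drop duplicate name (keep=first):
      dept  name  age  reports
0    Sales  Ravi   40        8
1     Data  Dana   24        4
4  Finance   Ben   24        8
5  Finance   Zoe   45        8
pivot: rows=name, cols=dept, sum(reports):
dept  Data  Finance  Sales
name                      
Ben      0        8      0
Dana     4        0      0
Ravi     0        0      8
Zoe      0        8      0

8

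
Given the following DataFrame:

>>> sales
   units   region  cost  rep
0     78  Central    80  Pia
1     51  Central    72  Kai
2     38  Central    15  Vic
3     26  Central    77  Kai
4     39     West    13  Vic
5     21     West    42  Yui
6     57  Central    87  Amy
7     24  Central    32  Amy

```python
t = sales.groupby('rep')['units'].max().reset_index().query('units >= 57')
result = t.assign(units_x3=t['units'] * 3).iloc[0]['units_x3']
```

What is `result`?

group by rep, max of units:
rep
Amy    57
Kai    51
Pia    78
Vic    39
Yui    21
Name: units, dtype: int64
reset_index():
   rep  units
0  Amy     57
1  Kai     51
2  Pia     78
3  Vic     39
4  Yui     21
filter rows where units >= 57:
   rep  units
0  Amy     57
2  Pia     78
add column units_x3 = t['units'] * 3:
   rep  units  units_x3
0  Amy     57       171
2  Pia     78       234
Hence 171.

171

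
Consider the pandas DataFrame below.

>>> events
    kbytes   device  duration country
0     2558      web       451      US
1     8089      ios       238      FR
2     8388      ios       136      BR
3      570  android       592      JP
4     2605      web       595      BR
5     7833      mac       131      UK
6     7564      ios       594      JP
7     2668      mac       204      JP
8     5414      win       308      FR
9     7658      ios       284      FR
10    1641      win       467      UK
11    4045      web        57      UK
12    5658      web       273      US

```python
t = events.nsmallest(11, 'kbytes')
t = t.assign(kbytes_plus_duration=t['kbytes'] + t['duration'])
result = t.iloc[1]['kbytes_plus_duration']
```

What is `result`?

take 11 rows with smallest kbytes:
    kbytes   device  duration country
3      570  android       592      JP
10    1641      win       467      UK
0     2558      web       451      US
4     2605      web       595      BR
7     2668      mac       204      JP
11    4045      web        57      UK
8     5414      win       308      FR
12    5658      web       273      US
6     7564      ios       594      JP
9     7658      ios       284      FR
5     7833      mac       131      UK
add column kbytes_plus_duration = t['kbytes'] + t['duration']:
    kbytes   device  duration country  kbytes_plus_duration
3      570  android       592      JP                  1162
10    1641      win       467      UK                  2108
0     2558      web       451      US                  3009
4     2605      web       595      BR                  3200
7     2668      mac       204      JP                  2872
11    4045      web        57      UK                  4102
8     5414      win       308      FR                  5722
12    5658      web       273      US                  5931
6     7564      ios       594      JP                  8158
9     7658      ios       284      FR                  7942
5     7833      mac       131      UK                  7964
value at position 1, column 'kbytes_plus_duration' → 2108

2108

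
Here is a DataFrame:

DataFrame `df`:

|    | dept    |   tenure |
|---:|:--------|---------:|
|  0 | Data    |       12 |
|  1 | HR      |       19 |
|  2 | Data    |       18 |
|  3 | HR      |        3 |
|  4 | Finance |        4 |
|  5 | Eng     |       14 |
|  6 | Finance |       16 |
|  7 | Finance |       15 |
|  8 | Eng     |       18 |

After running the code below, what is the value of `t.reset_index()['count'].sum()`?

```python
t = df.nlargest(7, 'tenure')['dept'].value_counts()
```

take 7 rows with largest tenure:
      dept  tenure
1       HR      19
2     Data      18
8      Eng      18
6  Finance      16
7  Finance      15
5      Eng      14
0     Data      12
value_counts of dept:
dept
Data       2
Eng        2
Finance    2
HR         1
Name: count, dtype: int64
reset_index():
      dept  count
0     Data      2
1      Eng      2
2  Finance      2
3       HR      1
sum of column 'count' → 7

7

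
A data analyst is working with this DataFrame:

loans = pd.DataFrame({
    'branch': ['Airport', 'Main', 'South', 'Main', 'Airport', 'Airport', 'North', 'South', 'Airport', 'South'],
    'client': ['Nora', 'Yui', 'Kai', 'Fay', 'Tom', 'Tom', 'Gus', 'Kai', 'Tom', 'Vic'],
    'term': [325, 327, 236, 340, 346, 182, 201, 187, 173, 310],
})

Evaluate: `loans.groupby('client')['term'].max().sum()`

2085

group by client, max of term:
client
Fay     340
Gus     201
Kai     236
Nora    325
Tom     346
Vic     310
Yui     327
Name: term, dtype: int64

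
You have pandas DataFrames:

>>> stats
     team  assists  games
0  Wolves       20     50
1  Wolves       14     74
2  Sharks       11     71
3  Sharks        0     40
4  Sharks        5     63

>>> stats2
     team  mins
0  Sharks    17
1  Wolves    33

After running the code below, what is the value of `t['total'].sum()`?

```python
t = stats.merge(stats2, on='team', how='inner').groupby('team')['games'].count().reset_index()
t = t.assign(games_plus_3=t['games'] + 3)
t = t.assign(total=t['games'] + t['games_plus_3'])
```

16

merge on 'team' (how='inner') → 5 rows:
     team  assists  games  mins
0  Wolves       20     50    33
1  Wolves       14     74    33
2  Sharks       11     71    17
3  Sharks        0     40    17
4  Sharks        5     63    17
group by team, count of games:
team
Sharks    3
Wolves    2
Name: games, dtype: int64
reset_index():
     team  games
0  Sharks      3
1  Wolves      2
add column games_plus_3 = t['games'] + 3:
     team  games  games_plus_3
0  Sharks      3             6
1  Wolves      2             5
add column total = t['games'] + t['games_plus_3']:
     team  games  games_plus_3  total
0  Sharks      3             6      9
1  Wolves      2             5      7
Reading off the sum of column 'total', we get 16.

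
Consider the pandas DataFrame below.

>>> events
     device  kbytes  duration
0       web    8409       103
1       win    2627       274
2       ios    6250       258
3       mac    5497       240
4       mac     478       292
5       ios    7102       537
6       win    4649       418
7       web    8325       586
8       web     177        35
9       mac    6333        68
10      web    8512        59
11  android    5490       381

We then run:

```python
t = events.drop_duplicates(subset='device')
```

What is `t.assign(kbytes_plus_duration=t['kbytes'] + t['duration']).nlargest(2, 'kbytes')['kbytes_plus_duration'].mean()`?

drop duplicate device (keep=first):
     device  kbytes  duration
0       web    8409       103
1       win    2627       274
2       ios    6250       258
3       mac    5497       240
11  android    5490       381
add column kbytes_plus_duration = t['kbytes'] + t['duration']:
     device  kbytes  duration  kbytes_plus_duration
0       web    8409       103                  8512
1       win    2627       274                  2901
2       ios    6250       258                  6508
3       mac    5497       240                  5737
11  android    5490       381                  5871
take 2 rows with largest kbytes:
  device  kbytes  duration  kbytes_plus_duration
0    web    8409       103                  8512
2    ios    6250       258                  6508
Then the mean of column 'kbytes_plus_duration': 7510.0

7510.0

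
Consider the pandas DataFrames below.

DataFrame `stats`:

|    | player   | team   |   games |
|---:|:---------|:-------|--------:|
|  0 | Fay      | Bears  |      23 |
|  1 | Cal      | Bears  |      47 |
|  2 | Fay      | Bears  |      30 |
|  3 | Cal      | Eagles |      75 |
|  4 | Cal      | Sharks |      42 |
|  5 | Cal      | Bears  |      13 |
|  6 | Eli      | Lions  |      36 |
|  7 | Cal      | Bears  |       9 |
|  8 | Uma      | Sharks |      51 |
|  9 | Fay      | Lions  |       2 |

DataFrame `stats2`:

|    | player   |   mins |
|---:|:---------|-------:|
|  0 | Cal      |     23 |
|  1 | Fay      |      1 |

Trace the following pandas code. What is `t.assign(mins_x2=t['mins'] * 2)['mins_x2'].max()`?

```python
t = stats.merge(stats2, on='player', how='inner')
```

merge on 'player' (how='inner') → 8 rows:
  player    team  games  mins
0    Fay   Bears     23     1
1    Cal   Bears     47    23
2    Fay   Bears     30     1
3    Cal  Eagles     75    23
4    Cal  Sharks     42    23
5    Cal   Bears     13    23
6    Cal   Bears      9    23
7    Fay   Lions      2     1
add column mins_x2 = t['mins'] * 2:
  player    team  games  mins  mins_x2
0    Fay   Bears     23     1        2
1    Cal   Bears     47    23       46
2    Fay   Bears     30     1        2
3    Cal  Eagles     75    23       46
4    Cal  Sharks     42    23       46
5    Cal   Bears     13    23       46
6    Cal   Bears      9    23       46
7    Fay   Lions      2     1        2
Finally, max of column 'mins_x2' = 46.

46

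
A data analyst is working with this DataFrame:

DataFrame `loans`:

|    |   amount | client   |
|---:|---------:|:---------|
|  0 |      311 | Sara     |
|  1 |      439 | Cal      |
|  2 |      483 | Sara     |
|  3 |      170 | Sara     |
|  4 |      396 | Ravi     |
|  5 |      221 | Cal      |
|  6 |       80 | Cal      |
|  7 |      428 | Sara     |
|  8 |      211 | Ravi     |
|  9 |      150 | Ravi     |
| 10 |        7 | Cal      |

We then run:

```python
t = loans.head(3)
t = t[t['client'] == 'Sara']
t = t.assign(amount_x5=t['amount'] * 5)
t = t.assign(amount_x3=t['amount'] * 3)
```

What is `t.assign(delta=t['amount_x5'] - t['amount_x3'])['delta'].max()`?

966

take first 3 rows:
   amount client
0     311   Sara
1     439    Cal
2     483   Sara
filter rows where client == 'Sara':
   amount client
0     311   Sara
2     483   Sara
add column amount_x5 = t['amount'] * 5:
   amount client  amount_x5
0     311   Sara       1555
2     483   Sara       2415
add column amount_x3 = t['amount'] * 3:
   amount client  amount_x5  amount_x3
0     311   Sara       1555        933
2     483   Sara       2415       1449
add column delta = t['amount_x5'] - t['amount_x3']:
   amount client  amount_x5  amount_x3  delta
0     311   Sara       1555        933    622
2     483   Sara       2415       1449    966
max of column 'delta' → 966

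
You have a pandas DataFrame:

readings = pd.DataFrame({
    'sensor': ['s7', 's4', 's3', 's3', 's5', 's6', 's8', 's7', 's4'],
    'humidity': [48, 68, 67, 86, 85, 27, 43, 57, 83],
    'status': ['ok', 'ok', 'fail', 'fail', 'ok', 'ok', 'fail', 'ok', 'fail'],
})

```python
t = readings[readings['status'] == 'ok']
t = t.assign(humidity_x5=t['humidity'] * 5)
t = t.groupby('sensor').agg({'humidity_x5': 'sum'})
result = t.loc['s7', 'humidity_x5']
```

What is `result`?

filter rows where status == 'ok':
  sensor  humidity status
0     s7        48     ok
1     s4        68     ok
4     s5        85     ok
5     s6        27     ok
7     s7        57     ok
add column humidity_x5 = t['humidity'] * 5:
  sensor  humidity status  humidity_x5
0     s7        48     ok          240
1     s4        68     ok          340
4     s5        85     ok          425
5     s6        27     ok          135
7     s7        57     ok          285
group by sensor, sum of humidity_x5:
        humidity_x5
sensor             
s4              340
s5              425
s6              135
s7              525
Hence 525.

525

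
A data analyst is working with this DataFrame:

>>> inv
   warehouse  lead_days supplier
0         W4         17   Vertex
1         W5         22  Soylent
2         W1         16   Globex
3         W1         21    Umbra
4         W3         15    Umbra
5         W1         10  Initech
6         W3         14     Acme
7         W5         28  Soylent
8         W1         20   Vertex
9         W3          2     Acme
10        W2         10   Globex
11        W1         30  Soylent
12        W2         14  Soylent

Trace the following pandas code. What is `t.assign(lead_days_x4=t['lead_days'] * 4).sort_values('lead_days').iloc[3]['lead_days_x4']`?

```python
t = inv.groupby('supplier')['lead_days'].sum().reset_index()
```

group by supplier, sum of lead_days:
supplier
Acme       16
Globex     26
Initech    10
Soylent    94
Umbra      36
Vertex     37
Name: lead_days, dtype: int64
reset_index():
  supplier  lead_days
0     Acme         16
1   Globex         26
2  Initech         10
3  Soylent         94
4    Umbra         36
5   Vertex         37
add column lead_days_x4 = t['lead_days'] * 4:
  supplier  lead_days  lead_days_x4
0     Acme         16            64
1   Globex         26           104
2  Initech         10            40
3  Soylent         94           376
4    Umbra         36           144
5   Vertex         37           148
sort by lead_days:
  supplier  lead_days  lead_days_x4
2  Initech         10            40
0     Acme         16            64
1   Globex         26           104
4    Umbra         36           144
5   Vertex         37           148
3  Soylent         94           376
Hence 144.

144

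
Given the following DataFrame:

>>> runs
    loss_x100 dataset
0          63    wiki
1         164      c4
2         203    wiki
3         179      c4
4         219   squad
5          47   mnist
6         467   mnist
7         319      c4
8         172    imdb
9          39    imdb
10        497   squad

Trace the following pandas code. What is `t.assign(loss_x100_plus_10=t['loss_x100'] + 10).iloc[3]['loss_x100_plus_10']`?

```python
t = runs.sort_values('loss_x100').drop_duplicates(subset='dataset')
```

sort by loss_x100:
    loss_x100 dataset
9          39    imdb
5          47   mnist
0          63    wiki
1         164      c4
8         172    imdb
3         179      c4
2         203    wiki
4         219   squad
7         319      c4
6         467   mnist
10        497   squad
drop duplicate dataset (keep=first):
   loss_x100 dataset
9         39    imdb
5         47   mnist
0         63    wiki
1        164      c4
4        219   squad
add column loss_x100_plus_10 = t['loss_x100'] + 10:
   loss_x100 dataset  loss_x100_plus_10
9         39    imdb                 49
5         47   mnist                 57
0         63    wiki                 73
1        164      c4                174
4        219   squad                229

174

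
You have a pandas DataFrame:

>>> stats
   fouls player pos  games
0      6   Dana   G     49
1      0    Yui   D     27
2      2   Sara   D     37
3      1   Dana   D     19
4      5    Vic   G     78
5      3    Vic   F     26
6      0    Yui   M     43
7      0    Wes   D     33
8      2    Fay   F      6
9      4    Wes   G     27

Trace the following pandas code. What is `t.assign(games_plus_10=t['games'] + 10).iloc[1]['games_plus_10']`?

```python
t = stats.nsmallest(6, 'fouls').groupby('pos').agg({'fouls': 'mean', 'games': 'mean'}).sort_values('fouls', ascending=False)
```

take 6 rows with smallest fouls:
   fouls player pos  games
1      0    Yui   D     27
6      0    Yui   M     43
7      0    Wes   D     33
3      1   Dana   D     19
2      2   Sara   D     37
8      2    Fay   F      6
group by pos: mean(fouls), mean(games):
     fouls  games
pos              
D     0.75   29.0
F     2.00    6.0
M     0.00   43.0
sort by fouls descending:
     fouls  games
pos              
F     2.00    6.0
D     0.75   29.0
M     0.00   43.0
add column games_plus_10 = t['games'] + 10:
     fouls  games  games_plus_10
pos                             
F     2.00    6.0           16.0
D     0.75   29.0           39.0
M     0.00   43.0           53.0
Then the value at position 1, column 'games_plus_10': 39.0

39.0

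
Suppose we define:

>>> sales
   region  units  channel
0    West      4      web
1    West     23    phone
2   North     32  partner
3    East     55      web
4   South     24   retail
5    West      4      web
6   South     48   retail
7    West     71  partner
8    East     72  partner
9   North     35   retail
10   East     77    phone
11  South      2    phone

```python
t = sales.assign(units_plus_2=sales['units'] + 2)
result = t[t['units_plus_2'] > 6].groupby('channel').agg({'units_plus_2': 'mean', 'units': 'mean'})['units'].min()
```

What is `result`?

35.6666666667

add column units_plus_2 = sales['units'] + 2:
   region  units  channel  units_plus_2
0    West      4      web             6
1    West     23    phone            25
2   North     32  partner            34
3    East     55      web            57
4   South     24   retail            26
5    West      4      web             6
6   South     48   retail            50
7    West     71  partner            73
8    East     72  partner            74
9   North     35   retail            37
10   East     77    phone            79
11  South      2    phone             4
filter rows where units_plus_2 > 6:
   region  units  channel  units_plus_2
1    West     23    phone            25
2   North     32  partner            34
3    East     55      web            57
4   South     24   retail            26
6   South     48   retail            50
7    West     71  partner            73
8    East     72  partner            74
9   North     35   retail            37
10   East     77    phone            79
group by channel: mean(units_plus_2), mean(units):
         units_plus_2      units
channel                         
partner     60.333333  58.333333
phone       52.000000  50.000000
retail      37.666667  35.666667
web         57.000000  55.000000
min of column 'units' → 35.6666666667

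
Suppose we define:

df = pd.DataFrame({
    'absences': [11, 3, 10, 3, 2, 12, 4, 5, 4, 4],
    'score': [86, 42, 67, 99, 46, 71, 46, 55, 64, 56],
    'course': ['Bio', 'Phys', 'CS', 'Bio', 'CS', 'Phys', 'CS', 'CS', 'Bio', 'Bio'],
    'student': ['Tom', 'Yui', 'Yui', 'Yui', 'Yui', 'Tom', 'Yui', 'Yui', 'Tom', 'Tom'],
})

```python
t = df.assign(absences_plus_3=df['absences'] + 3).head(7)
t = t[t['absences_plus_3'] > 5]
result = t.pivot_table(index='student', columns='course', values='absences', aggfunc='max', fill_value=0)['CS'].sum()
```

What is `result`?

10

add column absences_plus_3 = df['absences'] + 3:
   absences  score course student  absences_plus_3
0        11     86    Bio     Tom               14
1         3     42   Phys     Yui                6
2        10     67     CS     Yui               13
3         3     99    Bio     Yui                6
4         2     46     CS     Yui                5
5        12     71   Phys     Tom               15
6         4     46     CS     Yui                7
7         5     55     CS     Yui                8
8         4     64    Bio     Tom                7
9         4     56    Bio     Tom                7
take first 7 rows:
   absences  score course student  absences_plus_3
0        11     86    Bio     Tom               14
1         3     42   Phys     Yui                6
2        10     67     CS     Yui               13
3         3     99    Bio     Yui                6
4         2     46     CS     Yui                5
5        12     71   Phys     Tom               15
6         4     46     CS     Yui                7
filter rows where absences_plus_3 > 5:
   absences  score course student  absences_plus_3
0        11     86    Bio     Tom               14
1         3     42   Phys     Yui                6
2        10     67     CS     Yui               13
3         3     99    Bio     Yui                6
5        12     71   Phys     Tom               15
6         4     46     CS     Yui                7
pivot: rows=student, cols=course, max(absences):
course   Bio  CS  Phys
student               
Tom       11   0    12
Yui        3  10     3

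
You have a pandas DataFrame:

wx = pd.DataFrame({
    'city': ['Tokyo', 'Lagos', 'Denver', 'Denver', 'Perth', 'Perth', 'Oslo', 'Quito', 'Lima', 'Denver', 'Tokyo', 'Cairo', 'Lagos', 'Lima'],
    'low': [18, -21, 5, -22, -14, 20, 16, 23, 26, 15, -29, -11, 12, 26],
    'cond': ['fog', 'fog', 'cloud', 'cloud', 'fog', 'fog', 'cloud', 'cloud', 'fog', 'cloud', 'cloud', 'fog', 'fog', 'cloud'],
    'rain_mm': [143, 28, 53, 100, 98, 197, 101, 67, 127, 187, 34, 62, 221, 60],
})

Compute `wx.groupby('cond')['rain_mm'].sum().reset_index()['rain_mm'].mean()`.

group by cond, sum of rain_mm:
cond
cloud    602
fog      876
Name: rain_mm, dtype: int64
reset_index():
    cond  rain_mm
0  cloud      602
1    fog      876
So mean() = 739.0.

739.0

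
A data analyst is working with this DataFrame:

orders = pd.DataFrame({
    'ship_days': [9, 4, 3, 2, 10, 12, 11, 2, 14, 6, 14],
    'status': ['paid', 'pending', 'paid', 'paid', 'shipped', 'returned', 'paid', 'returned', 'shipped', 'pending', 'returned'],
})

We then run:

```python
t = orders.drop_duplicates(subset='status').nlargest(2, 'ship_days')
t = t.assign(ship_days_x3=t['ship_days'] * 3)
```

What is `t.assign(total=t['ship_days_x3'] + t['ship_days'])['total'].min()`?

drop duplicate status (keep=first):
   ship_days    status
0          9      paid
1          4   pending
4         10   shipped
5         12  returned
take 2 rows with largest ship_days:
   ship_days    status
5         12  returned
4         10   shipped
add column ship_days_x3 = t['ship_days'] * 3:
   ship_days    status  ship_days_x3
5         12  returned            36
4         10   shipped            30
add column total = t['ship_days_x3'] + t['ship_days']:
   ship_days    status  ship_days_x3  total
5         12  returned            36     48
4         10   shipped            30     40
Hence 40.

40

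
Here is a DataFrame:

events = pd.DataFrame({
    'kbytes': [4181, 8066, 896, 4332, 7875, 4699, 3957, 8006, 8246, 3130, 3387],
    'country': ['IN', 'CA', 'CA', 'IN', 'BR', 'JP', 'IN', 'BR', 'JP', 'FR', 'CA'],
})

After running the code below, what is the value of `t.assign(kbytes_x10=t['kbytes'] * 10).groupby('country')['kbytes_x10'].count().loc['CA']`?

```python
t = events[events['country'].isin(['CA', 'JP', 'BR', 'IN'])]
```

3

filter rows where country in ['CA', 'JP', 'BR', 'IN']:
    kbytes country
0     4181      IN
1     8066      CA
2      896      CA
3     4332      IN
4     7875      BR
5     4699      JP
6     3957      IN
7     8006      BR
8     8246      JP
10    3387      CA
add column kbytes_x10 = t['kbytes'] * 10:
    kbytes country  kbytes_x10
0     4181      IN       41810
1     8066      CA       80660
2      896      CA        8960
3     4332      IN       43320
4     7875      BR       78750
5     4699      JP       46990
6     3957      IN       39570
7     8006      BR       80060
8     8246      JP       82460
10    3387      CA       33870
group by country, count of kbytes_x10:
country
BR    2
CA    3
IN    3
JP    2
Name: kbytes_x10, dtype: int64
The value at index 'CA' is 3.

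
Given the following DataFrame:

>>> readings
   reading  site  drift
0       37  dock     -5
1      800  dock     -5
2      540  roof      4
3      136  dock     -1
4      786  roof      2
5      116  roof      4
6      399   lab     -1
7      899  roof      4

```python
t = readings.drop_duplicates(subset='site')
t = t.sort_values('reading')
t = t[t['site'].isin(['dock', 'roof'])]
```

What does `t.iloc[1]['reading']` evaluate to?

drop duplicate site (keep=first):
   reading  site  drift
0       37  dock     -5
2      540  roof      4
6      399   lab     -1
sort by reading:
   reading  site  drift
0       37  dock     -5
6      399   lab     -1
2      540  roof      4
filter rows where site in ['dock', 'roof']:
   reading  site  drift
0       37  dock     -5
2      540  roof      4
The value at position 1, column 'reading' is 540.

540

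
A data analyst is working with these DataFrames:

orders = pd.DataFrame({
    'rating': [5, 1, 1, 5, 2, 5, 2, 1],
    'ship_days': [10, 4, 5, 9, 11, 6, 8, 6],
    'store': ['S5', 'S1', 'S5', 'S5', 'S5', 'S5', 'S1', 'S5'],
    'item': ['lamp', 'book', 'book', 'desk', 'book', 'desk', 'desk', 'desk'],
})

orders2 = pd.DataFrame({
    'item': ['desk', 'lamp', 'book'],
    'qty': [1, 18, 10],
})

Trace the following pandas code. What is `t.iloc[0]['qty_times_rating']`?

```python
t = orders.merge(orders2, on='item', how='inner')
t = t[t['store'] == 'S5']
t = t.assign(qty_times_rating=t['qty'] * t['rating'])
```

90

merge on 'item' (how='inner') → 8 rows:
   rating  ship_days store  item  qty
0       5         10    S5  lamp   18
1       1          4    S1  book   10
2       1          5    S5  book   10
3       5          9    S5  desk    1
4       2         11    S5  book   10
5       5          6    S5  desk    1
6       2          8    S1  desk    1
7       1          6    S5  desk    1
filter rows where store == 'S5':
   rating  ship_days store  item  qty
0       5         10    S5  lamp   18
2       1          5    S5  book   10
3       5          9    S5  desk    1
4       2         11    S5  book   10
5       5          6    S5  desk    1
7       1          6    S5  desk    1
add column qty_times_rating = t['qty'] * t['rating']:
   rating  ship_days store  item  qty  qty_times_rating
0       5         10    S5  lamp   18                90
2       1          5    S5  book   10                10
3       5          9    S5  desk    1                 5
4       2         11    S5  book   10                20
5       5          6    S5  desk    1                 5
7       1          6    S5  desk    1                 1
Taking the value at position 0, column 'qty_times_rating' gives 90.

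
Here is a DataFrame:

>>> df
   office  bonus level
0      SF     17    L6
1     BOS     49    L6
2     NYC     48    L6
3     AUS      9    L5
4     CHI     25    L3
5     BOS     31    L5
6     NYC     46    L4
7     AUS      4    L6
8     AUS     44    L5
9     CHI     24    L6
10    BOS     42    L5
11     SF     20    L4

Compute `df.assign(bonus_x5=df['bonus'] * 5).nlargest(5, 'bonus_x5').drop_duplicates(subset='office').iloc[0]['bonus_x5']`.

245

add column bonus_x5 = df['bonus'] * 5:
   office  bonus level  bonus_x5
0      SF     17    L6        85
1     BOS     49    L6       245
2     NYC     48    L6       240
3     AUS      9    L5        45
4     CHI     25    L3       125
5     BOS     31    L5       155
6     NYC     46    L4       230
7     AUS      4    L6        20
8     AUS     44    L5       220
9     CHI     24    L6       120
10    BOS     42    L5       210
11     SF     20    L4       100
take 5 rows with largest bonus_x5:
   office  bonus level  bonus_x5
1     BOS     49    L6       245
2     NYC     48    L6       240
6     NYC     46    L4       230
8     AUS     44    L5       220
10    BOS     42    L5       210
drop duplicate office (keep=first):
  office  bonus level  bonus_x5
1    BOS     49    L6       245
2    NYC     48    L6       240
8    AUS     44    L5       220
value at position 0, column 'bonus_x5' → 245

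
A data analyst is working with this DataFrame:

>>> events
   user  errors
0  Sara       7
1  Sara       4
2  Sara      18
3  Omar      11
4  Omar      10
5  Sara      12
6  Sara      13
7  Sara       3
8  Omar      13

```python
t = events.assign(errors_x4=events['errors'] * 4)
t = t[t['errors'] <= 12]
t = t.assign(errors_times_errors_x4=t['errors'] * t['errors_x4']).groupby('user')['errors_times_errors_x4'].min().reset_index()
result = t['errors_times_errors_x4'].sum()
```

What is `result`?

add column errors_x4 = events['errors'] * 4:
   user  errors  errors_x4
0  Sara       7         28
1  Sara       4         16
2  Sara      18         72
3  Omar      11         44
4  Omar      10         40
5  Sara      12         48
6  Sara      13         52
7  Sara       3         12
8  Omar      13         52
filter rows where errors <= 12:
   user  errors  errors_x4
0  Sara       7         28
1  Sara       4         16
3  Omar      11         44
4  Omar      10         40
5  Sara      12         48
7  Sara       3         12
add column errors_times_errors_x4 = t['errors'] * t['errors_x4']:
   user  errors  errors_x4  errors_times_errors_x4
0  Sara       7         28                     196
1  Sara       4         16                      64
3  Omar      11         44                     484
4  Omar      10         40                     400
5  Sara      12         48                     576
7  Sara       3         12                      36
group by user, min of errors_times_errors_x4:
user
Omar    400
Sara     36
Name: errors_times_errors_x4, dtype: int64
reset_index():
   user  errors_times_errors_x4
0  Omar                     400
1  Sara                      36
The sum of column 'errors_times_errors_x4' is 436.

436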